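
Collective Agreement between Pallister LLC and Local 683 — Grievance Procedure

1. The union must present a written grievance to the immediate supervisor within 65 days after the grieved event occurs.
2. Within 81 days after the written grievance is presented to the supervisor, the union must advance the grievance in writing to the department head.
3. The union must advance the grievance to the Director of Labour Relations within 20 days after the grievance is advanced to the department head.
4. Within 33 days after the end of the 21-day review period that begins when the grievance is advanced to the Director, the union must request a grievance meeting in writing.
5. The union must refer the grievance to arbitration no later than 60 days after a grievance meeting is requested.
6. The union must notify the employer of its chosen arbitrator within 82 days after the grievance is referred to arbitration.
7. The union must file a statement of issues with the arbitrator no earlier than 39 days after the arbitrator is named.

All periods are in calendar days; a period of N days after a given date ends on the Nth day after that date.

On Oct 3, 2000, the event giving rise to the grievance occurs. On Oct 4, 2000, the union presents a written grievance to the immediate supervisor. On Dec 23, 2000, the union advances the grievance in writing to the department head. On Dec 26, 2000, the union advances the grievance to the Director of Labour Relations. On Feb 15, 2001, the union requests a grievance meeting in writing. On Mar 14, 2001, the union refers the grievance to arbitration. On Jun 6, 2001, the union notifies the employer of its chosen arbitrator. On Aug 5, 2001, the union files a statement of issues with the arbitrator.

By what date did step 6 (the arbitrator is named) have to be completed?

Step 6 runs from Mar 14, 2001, when the grievance is referred to arbitration. 82 days after Mar 14, 2001 is Jun 4, 2001.

Jun 4, 2001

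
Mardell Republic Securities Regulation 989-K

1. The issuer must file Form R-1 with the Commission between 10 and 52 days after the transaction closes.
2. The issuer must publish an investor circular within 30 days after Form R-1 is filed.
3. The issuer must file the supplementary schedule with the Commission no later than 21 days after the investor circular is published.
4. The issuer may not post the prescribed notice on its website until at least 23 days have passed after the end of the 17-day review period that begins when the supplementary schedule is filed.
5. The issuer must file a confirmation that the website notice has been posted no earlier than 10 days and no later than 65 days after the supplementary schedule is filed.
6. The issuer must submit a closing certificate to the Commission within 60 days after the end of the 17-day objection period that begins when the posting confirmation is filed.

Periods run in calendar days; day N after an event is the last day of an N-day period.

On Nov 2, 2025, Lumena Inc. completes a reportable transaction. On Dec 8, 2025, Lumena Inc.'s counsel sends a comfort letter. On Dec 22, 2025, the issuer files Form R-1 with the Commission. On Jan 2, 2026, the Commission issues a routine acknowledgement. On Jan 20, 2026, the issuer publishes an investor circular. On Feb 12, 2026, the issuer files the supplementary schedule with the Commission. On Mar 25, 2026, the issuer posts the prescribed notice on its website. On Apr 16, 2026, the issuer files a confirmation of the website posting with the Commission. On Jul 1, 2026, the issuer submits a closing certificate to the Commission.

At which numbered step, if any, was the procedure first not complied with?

(1) the permitted window runs from Nov 2, 2025 + 10 = Nov 12, 2025 to Nov 2, 2025 + 52 = Dec 24, 2025; done Dec 22, 2025 — within the window.
(2) due by Dec 22, 2025 + 30 days = Jan 21, 2026; Jan 20, 2026 is within that limit.
(3) due by Jan 20, 2026 + 21 days = Feb 10, 2026; done Feb 12, 2026 — 2 days late.

Step 3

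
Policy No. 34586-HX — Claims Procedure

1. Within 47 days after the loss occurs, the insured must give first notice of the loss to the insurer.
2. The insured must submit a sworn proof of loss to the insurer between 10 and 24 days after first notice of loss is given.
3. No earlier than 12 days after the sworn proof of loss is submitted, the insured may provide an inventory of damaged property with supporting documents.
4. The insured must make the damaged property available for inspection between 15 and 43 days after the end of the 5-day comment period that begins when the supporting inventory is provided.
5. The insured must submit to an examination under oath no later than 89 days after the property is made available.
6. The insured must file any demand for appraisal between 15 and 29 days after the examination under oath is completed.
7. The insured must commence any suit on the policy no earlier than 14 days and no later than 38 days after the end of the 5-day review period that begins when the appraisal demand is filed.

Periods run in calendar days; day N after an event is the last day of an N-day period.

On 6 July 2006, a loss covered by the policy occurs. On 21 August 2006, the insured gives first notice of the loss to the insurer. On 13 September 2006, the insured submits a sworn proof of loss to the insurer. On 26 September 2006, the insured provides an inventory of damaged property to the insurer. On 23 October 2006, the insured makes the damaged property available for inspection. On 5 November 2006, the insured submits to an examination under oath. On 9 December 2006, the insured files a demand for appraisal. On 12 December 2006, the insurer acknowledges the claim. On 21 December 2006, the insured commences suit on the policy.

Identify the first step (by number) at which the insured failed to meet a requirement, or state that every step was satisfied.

Step 6

Step 1: 47 days after 6 July 2006 (when the loss occurs) is 22 August 2006; completed 21 August 2006, before the deadline.
Step 2: the window is 10–24 days after 21 August 2006 (when first notice of loss is given), so 31 August 2006 through 14 September 2006; 13 September 2006 falls inside that range.
Step 3: the earliest permitted date is 12 days after 13 September 2006 (when the sworn proof of loss is submitted), i.e. 25 September 2006; done 26 September 2006, after the minimum wait.
Step 4: the window is 15–43 days after 1 October 2006 (end of the 5-day comment period, which began when the supporting inventory is provided on 26 September 2006), so 16 October 2006 through 13 November 2006; done 23 October 2006, which is between those dates.
Step 5: 89 days after 23 October 2006 (when the property is made available) is 20 January 2007; 5 November 2006 is within that limit.
Step 6: the window is 15–29 days after 5 November 2006 (when the examination under oath is completed), so 20 November 2006 through 4 December 2006; done 9 December 2006 — 5 days after the window closed.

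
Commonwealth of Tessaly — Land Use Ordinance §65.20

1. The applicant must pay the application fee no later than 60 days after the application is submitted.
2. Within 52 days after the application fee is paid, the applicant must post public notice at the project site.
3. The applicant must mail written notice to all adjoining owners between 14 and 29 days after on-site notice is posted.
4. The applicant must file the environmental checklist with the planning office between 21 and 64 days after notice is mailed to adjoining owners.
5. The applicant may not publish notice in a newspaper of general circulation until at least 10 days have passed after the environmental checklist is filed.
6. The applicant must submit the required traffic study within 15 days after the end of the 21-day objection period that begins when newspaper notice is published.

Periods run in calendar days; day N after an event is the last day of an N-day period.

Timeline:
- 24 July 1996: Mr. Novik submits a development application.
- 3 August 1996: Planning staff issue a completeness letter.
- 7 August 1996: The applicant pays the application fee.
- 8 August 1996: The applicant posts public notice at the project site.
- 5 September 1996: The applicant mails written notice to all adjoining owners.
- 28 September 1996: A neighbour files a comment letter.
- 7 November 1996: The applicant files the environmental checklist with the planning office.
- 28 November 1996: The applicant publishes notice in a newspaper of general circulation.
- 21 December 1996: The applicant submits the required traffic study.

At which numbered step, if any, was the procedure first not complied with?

Step 1 — counting 60 days from 24 July 1996 (when the application is submitted) gives a deadline of 22 September 1996; done 7 August 1996 — timely.
Step 2 — counting 52 days from 7 August 1996 (when the application fee is paid) gives a deadline of 28 September 1996; completed 8 August 1996, before the deadline.
Step 3 — 14 and 29 days from 8 August 1996 (when on-site notice is posted) are 22 August 1996 and 6 September 1996 respectively; done 5 September 1996, which is between those dates.
Step 4 — 21 and 64 days from 5 September 1996 (when notice is mailed to adjoining owners) are 26 September 1996 and 8 November 1996 respectively; done 7 November 1996 — within the window.
Step 5 — must wait 10 days from 7 November 1996 (when the environmental checklist is filed), so not before 17 November 1996; done 28 November 1996, after the minimum wait.
Step 6 — counting 15 days from 19 December 1996 (end of the 21-day objection period, which began when newspaper notice is published on 28 November 1996) gives a deadline of 3 January 1997; done 21 December 1996 — timely.

None — every step was satisfied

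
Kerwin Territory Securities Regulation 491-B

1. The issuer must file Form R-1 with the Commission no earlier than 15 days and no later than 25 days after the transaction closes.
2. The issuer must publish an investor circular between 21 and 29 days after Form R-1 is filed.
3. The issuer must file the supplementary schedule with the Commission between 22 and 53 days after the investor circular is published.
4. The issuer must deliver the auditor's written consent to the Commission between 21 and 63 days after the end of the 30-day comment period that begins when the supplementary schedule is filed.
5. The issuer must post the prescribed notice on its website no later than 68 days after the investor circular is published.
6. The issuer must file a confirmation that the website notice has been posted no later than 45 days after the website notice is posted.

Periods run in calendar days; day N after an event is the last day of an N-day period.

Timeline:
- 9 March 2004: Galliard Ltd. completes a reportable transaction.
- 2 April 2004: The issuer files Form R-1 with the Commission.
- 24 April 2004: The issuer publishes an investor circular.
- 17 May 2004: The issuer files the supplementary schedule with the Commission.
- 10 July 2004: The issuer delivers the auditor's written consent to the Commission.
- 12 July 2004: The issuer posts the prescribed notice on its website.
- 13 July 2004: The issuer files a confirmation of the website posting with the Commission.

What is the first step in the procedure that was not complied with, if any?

Step 5

Step 1: the window is 15–25 days after 9 March 2004 (when the transaction closes), so 24 March 2004 through 3 April 2004; done 2 April 2004, which is between those dates.
Step 2: the window is 21–29 days after 2 April 2004 (when Form R-1 is filed), so 23 April 2004 through 1 May 2004; done 24 April 2004, which is between those dates.
Step 3: the window is 22–53 days after 24 April 2004 (when the investor circular is published), so 16 May 2004 through 16 June 2004; 17 May 2004 falls inside that range.
Step 4: the window is 21–63 days after 16 June 2004 (end of the 30-day comment period, which began when the supplementary schedule is filed on 17 May 2004), so 7 July 2004 through 18 August 2004; 10 July 2004 falls inside that range.
Step 5: 68 days after 24 April 2004 (when the investor circular is published) is 1 July 2004; done 12 July 2004 — 11 days late.
That is the first point of non-compliance.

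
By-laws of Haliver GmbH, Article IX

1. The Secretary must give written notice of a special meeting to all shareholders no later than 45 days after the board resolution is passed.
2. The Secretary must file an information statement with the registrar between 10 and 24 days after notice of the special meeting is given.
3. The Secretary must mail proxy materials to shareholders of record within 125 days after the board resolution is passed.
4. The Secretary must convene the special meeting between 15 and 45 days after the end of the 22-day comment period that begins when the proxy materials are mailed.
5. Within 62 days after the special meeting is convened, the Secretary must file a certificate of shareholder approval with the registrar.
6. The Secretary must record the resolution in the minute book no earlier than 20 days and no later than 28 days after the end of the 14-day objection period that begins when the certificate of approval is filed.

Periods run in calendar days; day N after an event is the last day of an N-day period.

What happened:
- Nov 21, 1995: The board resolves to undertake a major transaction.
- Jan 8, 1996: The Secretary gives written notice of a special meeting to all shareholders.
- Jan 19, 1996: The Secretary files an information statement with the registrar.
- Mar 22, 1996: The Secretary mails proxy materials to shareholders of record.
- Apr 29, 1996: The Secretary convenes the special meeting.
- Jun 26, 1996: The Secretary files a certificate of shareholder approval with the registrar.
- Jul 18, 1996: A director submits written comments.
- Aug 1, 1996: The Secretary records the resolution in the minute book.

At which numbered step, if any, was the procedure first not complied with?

(1) due by Nov 21, 1995 + 45 days = Jan 5, 1996; not done until Jan 8, 1996, 3 days after the deadline.

Step 1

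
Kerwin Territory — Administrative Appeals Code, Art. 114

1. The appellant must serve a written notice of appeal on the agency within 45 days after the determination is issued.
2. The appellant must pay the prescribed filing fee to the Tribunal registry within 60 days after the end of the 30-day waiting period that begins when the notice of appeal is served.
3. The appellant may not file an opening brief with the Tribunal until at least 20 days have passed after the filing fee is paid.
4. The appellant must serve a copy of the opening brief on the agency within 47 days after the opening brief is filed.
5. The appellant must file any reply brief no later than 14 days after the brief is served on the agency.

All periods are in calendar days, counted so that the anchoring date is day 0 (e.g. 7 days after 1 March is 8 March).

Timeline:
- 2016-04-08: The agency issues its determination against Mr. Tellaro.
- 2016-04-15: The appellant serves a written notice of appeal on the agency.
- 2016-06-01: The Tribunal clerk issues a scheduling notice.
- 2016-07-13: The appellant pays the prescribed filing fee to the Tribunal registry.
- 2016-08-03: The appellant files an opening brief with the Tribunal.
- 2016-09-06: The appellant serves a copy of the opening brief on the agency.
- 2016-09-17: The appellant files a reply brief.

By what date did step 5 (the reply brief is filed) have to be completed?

Step 5 runs from 2016-09-06, when the brief is served on the agency. 14 days after 2016-09-06 is 2016-09-20.

2016-09-20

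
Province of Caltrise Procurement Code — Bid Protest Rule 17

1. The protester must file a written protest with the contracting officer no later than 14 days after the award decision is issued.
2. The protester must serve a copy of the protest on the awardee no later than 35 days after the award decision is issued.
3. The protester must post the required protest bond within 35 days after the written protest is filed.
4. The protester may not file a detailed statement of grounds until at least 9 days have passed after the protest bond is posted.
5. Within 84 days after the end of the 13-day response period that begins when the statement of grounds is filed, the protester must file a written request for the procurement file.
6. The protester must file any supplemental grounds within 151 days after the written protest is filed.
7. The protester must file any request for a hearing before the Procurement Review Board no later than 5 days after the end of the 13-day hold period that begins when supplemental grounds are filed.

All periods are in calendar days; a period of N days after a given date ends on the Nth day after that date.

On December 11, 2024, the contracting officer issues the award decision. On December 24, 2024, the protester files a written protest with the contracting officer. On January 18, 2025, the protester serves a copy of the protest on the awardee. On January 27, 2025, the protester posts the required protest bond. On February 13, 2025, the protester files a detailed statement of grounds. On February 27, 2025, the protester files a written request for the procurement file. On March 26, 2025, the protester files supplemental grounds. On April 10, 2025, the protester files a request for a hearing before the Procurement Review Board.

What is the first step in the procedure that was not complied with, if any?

(1) due by December 11, 2024 + 14 days = December 25, 2024; December 24, 2024 is within that limit.
(2) due by December 11, 2024 + 35 days = January 15, 2025; not done until January 18, 2025, 3 days after the deadline.
Later steps need not be reached.

Step 2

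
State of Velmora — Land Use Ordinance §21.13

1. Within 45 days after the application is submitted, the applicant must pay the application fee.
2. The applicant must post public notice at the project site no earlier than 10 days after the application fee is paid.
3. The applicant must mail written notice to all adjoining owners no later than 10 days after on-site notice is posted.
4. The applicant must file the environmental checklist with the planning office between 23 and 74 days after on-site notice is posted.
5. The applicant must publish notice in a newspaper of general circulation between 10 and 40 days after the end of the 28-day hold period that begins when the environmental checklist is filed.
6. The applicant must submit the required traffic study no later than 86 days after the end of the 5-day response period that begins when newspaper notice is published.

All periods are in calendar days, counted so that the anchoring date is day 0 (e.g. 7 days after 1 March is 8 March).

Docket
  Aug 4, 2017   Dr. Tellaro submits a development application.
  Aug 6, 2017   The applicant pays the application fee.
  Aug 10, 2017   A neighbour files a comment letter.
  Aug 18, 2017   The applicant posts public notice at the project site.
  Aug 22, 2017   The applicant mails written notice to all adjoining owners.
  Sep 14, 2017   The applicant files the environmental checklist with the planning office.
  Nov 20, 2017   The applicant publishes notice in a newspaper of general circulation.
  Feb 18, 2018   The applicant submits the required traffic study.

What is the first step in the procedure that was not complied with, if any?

Step 1: 45 days after Aug 4, 2017 (when the application is submitted) is Sep 18, 2017; done Aug 6, 2017 — timely.
Step 2: the earliest permitted date is 10 days after Aug 6, 2017 (when the application fee is paid), i.e. Aug 16, 2017; done Aug 18, 2017, after the minimum wait.
Step 3: 10 days after Aug 18, 2017 (when on-site notice is posted) is Aug 28, 2017; Aug 22, 2017 is within that limit.
Step 4: the window is 23–74 days after Aug 18, 2017 (when on-site notice is posted), so Sep 10, 2017 through Oct 31, 2017; done Sep 14, 2017, which is between those dates.
Step 5: the window is 10–40 days after Oct 12, 2017 (end of the 28-day hold period, which began when the environmental checklist is filed on Sep 14, 2017), so Oct 22, 2017 through Nov 21, 2017; Nov 20, 2017 falls inside that range.
Step 6: 86 days after Nov 25, 2017 (end of the 5-day response period, which began when newspaper notice is published on Nov 20, 2017) is Feb 19, 2018; completed Feb 18, 2018, before the deadline.

None — every step was satisfied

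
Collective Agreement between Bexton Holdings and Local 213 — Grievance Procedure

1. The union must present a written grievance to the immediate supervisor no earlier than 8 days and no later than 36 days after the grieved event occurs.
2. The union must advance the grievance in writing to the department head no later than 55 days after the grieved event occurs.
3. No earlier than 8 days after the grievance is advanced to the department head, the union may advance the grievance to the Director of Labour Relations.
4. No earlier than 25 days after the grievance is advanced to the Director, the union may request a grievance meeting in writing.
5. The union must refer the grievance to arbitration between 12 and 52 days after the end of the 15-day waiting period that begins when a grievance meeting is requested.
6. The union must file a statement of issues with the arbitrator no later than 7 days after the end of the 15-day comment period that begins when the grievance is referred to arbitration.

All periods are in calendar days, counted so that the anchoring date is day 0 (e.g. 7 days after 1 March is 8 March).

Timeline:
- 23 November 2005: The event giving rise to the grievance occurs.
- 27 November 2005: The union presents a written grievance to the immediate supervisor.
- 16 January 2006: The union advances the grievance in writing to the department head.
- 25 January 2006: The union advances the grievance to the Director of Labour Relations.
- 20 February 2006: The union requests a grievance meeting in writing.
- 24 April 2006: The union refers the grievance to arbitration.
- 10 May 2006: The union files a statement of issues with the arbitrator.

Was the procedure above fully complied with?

Step 1 — 8 and 36 days from 23 November 2005 (when the grieved event occurs) are 1 December 2005 and 29 December 2005 respectively; 27 November 2005 is 4 days too early.
That is the first point of non-compliance.

No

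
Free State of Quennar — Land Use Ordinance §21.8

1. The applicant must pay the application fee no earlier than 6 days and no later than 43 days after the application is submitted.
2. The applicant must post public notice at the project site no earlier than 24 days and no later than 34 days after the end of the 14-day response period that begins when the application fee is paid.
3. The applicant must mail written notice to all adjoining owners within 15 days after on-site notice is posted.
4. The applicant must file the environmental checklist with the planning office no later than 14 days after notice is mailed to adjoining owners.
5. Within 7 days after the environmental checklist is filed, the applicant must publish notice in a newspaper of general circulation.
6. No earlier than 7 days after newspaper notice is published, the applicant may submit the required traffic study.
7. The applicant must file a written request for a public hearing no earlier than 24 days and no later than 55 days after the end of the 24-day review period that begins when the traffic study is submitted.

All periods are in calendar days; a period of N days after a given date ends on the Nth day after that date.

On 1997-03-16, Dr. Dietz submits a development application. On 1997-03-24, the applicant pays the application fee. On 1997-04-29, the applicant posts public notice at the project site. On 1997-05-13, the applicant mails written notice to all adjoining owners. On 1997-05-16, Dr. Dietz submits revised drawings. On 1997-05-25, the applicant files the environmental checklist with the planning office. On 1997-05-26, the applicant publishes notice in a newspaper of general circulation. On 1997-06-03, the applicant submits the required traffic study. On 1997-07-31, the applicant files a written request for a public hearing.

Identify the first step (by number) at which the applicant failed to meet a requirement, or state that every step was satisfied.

Step 2

Step 1: the window is 6–43 days after 1997-03-16 (when the application is submitted), so 1997-03-22 through 1997-04-28; done 1997-03-24, which is between those dates.
Step 2: the window is 24–34 days after 1997-04-07 (end of the 14-day response period, which began when the application fee is paid on 1997-03-24), so 1997-05-01 through 1997-05-11; done 1997-04-29 — 2 days before the window opened.
Later steps need not be reached.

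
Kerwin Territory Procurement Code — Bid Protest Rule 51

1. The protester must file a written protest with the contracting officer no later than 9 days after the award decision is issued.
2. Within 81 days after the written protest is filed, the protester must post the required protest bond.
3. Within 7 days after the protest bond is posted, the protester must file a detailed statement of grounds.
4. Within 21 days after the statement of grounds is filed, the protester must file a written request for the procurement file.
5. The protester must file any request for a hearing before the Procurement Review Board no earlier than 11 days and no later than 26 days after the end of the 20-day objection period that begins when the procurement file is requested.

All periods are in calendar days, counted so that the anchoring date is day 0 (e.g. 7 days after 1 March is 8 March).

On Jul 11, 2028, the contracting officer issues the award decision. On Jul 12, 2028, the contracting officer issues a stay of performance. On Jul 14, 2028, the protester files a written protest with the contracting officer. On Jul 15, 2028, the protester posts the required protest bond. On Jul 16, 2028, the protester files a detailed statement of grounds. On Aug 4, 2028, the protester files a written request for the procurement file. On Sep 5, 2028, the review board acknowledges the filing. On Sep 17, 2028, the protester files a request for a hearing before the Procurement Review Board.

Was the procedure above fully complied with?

Step 1: 9 days after Jul 11, 2028 (when the award decision is issued) is Jul 20, 2028; completed Jul 14, 2028, before the deadline.
Step 2: 81 days after Jul 14, 2028 (when the written protest is filed) is Oct 3, 2028; completed Jul 15, 2028, before the deadline.
Step 3: 7 days after Jul 15, 2028 (when the protest bond is posted) is Jul 22, 2028; completed Jul 16, 2028, before the deadline.
Step 4: 21 days after Jul 16, 2028 (when the statement of grounds is filed) is Aug 6, 2028; Aug 4, 2028 is within that limit.
Step 5: the window is 11–26 days after Aug 24, 2028 (end of the 20-day objection period, which began when the procurement file is requested on Aug 4, 2028), so Sep 4, 2028 through Sep 19, 2028; done Sep 17, 2028 — within the window.

Yes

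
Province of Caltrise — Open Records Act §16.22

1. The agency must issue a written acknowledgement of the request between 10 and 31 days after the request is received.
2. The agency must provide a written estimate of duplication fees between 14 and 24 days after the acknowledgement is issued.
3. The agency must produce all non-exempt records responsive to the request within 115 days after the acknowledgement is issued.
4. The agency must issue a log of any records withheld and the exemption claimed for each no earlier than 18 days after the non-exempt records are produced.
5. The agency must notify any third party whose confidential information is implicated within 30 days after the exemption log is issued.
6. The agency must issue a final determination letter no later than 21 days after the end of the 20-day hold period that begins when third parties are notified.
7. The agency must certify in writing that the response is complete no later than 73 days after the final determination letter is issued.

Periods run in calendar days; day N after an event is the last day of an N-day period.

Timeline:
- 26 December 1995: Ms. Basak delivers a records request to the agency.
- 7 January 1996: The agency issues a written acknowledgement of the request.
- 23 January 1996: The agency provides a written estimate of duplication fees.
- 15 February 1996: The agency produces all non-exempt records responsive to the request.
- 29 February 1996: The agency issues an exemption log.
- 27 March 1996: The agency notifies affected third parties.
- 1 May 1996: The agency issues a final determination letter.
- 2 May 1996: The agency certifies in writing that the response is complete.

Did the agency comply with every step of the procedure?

No

Step 1: the window is 10–31 days after 26 December 1995 (when the request is received), so 5 January 1996 through 26 January 1996; 7 January 1996 falls inside that range.
Step 2: the window is 14–24 days after 7 January 1996 (when the acknowledgement is issued), so 21 January 1996 through 31 January 1996; 23 January 1996 falls inside that range.
Step 3: 115 days after 7 January 1996 (when the acknowledgement is issued) is 1 May 1996; completed 15 February 1996, before the deadline.
Step 4: the earliest permitted date is 18 days after 15 February 1996 (when the non-exempt records are produced), i.e. 4 March 1996; done 29 February 1996 — 4 days too early.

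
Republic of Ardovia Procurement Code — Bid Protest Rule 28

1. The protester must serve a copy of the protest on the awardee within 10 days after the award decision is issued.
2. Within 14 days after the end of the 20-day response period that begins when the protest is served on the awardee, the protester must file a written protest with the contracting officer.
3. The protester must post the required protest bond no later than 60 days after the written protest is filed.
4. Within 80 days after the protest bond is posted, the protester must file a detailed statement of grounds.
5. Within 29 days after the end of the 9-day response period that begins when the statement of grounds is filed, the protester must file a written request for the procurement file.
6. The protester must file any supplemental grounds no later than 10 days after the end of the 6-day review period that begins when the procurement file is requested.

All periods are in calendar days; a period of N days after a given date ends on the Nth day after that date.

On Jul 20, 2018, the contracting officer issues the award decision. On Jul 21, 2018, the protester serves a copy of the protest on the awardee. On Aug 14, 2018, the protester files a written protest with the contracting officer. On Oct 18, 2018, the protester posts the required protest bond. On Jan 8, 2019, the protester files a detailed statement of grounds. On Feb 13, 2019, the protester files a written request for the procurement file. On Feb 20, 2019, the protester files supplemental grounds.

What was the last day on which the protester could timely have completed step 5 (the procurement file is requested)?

The statement of grounds is filed on Jan 8, 2019; the 9-day response period therefore ends Jan 17, 2019, and step 5 runs from that date. 29 days after Jan 17, 2019 is Feb 15, 2019.

Feb 15, 2019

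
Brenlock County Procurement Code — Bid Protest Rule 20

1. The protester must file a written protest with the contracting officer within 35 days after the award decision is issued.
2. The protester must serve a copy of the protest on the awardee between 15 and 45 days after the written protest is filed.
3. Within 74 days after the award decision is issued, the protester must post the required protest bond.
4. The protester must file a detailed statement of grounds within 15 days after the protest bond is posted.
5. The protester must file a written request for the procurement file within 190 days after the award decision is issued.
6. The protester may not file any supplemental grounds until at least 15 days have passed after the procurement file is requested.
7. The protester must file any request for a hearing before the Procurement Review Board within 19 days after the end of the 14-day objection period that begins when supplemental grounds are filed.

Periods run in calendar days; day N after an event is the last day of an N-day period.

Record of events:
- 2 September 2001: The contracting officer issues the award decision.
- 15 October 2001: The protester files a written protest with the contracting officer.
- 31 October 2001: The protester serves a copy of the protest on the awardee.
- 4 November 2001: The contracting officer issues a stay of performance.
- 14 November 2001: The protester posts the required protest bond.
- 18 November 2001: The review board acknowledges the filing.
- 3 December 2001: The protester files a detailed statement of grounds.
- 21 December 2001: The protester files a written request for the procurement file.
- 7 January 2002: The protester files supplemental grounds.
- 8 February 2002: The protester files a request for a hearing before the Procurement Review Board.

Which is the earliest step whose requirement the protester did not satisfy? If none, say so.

Step 1: 35 days after 2 September 2001 (when the award decision is issued) is 7 October 2001; done 15 October 2001 — 8 days late.
Later steps need not be reached.

Step 1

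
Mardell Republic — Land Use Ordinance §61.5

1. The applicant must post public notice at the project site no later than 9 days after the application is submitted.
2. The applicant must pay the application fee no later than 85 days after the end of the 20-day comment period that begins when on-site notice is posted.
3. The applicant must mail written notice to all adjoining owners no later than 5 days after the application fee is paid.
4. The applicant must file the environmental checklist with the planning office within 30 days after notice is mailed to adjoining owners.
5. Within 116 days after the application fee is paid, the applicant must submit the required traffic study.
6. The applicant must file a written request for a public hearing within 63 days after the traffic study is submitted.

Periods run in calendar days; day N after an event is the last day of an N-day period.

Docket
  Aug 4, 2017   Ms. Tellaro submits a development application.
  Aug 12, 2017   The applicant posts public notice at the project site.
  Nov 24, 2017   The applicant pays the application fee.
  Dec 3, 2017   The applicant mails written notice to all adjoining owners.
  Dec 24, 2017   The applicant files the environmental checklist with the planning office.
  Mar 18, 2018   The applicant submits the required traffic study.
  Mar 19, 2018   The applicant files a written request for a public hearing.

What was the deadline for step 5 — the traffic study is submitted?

Mar 20, 2018

Step 5 runs from Nov 24, 2017, when the application fee is paid. 116 days after Nov 24, 2017 is Mar 20, 2018.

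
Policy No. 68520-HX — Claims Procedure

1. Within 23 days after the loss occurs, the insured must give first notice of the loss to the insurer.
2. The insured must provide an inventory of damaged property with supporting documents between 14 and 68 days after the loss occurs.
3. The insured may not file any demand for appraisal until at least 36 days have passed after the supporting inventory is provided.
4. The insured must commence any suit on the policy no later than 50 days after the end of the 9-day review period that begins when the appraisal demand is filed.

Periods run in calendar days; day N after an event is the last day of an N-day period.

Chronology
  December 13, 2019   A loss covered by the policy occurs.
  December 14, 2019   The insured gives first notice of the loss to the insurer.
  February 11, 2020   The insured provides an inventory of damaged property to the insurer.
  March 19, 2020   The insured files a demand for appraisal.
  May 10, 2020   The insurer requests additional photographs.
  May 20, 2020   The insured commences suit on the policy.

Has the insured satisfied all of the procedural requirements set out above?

Step 1: 23 days after December 13, 2019 (when the loss occurs) is January 5, 2020; completed December 14, 2019, before the deadline.
Step 2: the window is 14–68 days after December 13, 2019 (when the loss occurs), so December 27, 2019 through February 19, 2020; done February 11, 2020 — within the window.
Step 3: the earliest permitted date is 36 days after February 11, 2020 (when the supporting inventory is provided), i.e. March 18, 2020; done March 19, 2020 — permitted.
Step 4: 50 days after March 28, 2020 (end of the 9-day review period, which began when the appraisal demand is filed on March 19, 2020) is May 17, 2020; not done until May 20, 2020, 3 days after the deadline.
No need to go further; step 4 was not satisfied.

No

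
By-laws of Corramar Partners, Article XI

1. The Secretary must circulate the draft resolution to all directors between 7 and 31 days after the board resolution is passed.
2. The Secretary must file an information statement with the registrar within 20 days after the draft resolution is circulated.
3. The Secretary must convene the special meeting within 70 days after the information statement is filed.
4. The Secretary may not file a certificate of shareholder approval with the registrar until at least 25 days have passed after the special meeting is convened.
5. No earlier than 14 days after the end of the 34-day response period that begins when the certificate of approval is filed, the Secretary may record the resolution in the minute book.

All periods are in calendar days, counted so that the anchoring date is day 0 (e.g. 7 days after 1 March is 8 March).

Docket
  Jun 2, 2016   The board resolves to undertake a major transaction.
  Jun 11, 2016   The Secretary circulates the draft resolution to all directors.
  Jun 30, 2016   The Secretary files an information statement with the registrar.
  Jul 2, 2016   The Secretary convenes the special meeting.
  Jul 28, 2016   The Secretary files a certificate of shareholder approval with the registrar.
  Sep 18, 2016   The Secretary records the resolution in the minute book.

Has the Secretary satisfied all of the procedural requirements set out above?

Yes

(1) the permitted window runs from Jun 2, 2016 + 7 = Jun 9, 2016 to Jun 2, 2016 + 31 = Jul 3, 2016; done Jun 11, 2016, which is between those dates.
(2) due by Jun 11, 2016 + 20 days = Jul 1, 2016; done Jun 30, 2016 — timely.
(3) due by Jun 30, 2016 + 70 days = Sep 8, 2016; Jul 2, 2016 is within that limit.
(4) permitted from Jul 2, 2016 + 25 days = Jul 27, 2016 onward; done Jul 28, 2016, after the minimum wait.
(5) permitted from Aug 31, 2016 + 14 days = Sep 14, 2016 onward; done Sep 18, 2016, after the minimum wait.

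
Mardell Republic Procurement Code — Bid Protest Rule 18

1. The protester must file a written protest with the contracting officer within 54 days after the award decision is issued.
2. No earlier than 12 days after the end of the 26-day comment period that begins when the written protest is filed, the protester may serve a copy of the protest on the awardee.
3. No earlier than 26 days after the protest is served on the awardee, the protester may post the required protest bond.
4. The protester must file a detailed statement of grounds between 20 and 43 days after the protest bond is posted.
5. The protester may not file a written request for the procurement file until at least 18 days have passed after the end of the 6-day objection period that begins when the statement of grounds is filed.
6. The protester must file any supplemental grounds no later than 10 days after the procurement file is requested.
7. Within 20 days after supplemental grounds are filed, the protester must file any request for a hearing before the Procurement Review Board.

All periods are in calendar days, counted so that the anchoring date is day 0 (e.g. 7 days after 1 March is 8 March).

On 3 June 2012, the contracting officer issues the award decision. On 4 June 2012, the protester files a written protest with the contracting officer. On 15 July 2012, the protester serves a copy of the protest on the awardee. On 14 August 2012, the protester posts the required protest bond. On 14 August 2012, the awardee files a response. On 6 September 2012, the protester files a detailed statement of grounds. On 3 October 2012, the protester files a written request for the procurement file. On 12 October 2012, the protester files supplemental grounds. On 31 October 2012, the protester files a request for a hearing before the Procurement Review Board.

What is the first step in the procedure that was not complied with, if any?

(1) due by 3 June 2012 + 54 days = 27 July 2012; done 4 June 2012 — timely.
(2) permitted from 30 June 2012 + 12 days = 12 July 2012 onward; 15 July 2012 is on or after that date.
(3) permitted from 15 July 2012 + 26 days = 10 August 2012 onward; 14 August 2012 is on or after that date.
(4) the permitted window runs from 14 August 2012 + 20 = 3 September 2012 to 14 August 2012 + 43 = 26 September 2012; done 6 September 2012, which is between those dates.
(5) permitted from 12 September 2012 + 18 days = 30 September 2012 onward; done 3 October 2012, after the minimum wait.
(6) due by 3 October 2012 + 10 days = 13 October 2012; 12 October 2012 is within that limit.
(7) due by 12 October 2012 + 20 days = 1 November 2012; completed 31 October 2012, before the deadline.

None — every step was satisfied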